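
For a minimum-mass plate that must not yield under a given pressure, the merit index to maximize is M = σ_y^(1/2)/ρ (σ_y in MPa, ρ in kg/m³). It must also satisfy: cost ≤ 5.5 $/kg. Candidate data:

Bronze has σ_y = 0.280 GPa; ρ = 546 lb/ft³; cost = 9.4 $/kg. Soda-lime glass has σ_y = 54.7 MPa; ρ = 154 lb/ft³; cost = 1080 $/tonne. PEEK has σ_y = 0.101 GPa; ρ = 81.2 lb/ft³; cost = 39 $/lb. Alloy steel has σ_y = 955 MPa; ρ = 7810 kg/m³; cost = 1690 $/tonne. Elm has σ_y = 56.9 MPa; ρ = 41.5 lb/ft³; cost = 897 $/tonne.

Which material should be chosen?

elm

Screen on constraints: cost ≤ 5.5 $/kg. Survivors: soda-lime glass, alloy steel, elm.
In SI units:
  soda-lime glass: σ_y = 54.70 MPa, ρ = 2467 kg/m³
  alloy steel: σ_y = 955.0 MPa, ρ = 7810 kg/m³
  elm: σ_y = 56.90 MPa, ρ = 664.8 kg/m³
  elm: M = 11.3×10⁻³
  alloy steel: M = 3.96×10⁻³
  soda-lime glass: M = 3.00×10⁻³
Elm has the largest M.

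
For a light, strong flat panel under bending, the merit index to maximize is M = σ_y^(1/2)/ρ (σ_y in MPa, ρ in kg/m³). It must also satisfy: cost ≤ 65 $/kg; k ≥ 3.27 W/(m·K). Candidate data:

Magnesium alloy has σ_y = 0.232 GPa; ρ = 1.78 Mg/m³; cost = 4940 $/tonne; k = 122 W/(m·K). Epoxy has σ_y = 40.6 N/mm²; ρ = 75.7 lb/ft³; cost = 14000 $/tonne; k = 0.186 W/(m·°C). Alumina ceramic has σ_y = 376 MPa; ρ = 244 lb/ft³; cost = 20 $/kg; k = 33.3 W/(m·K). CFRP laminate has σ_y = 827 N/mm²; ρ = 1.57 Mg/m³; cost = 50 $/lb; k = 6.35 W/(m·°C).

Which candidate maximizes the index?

magnesium alloy

Screen on constraints: cost ≤ 65 $/kg; k ≥ 3.27 W/(m·K). Survivors: magnesium alloy, alumina ceramic.
Normalizing units and computing the index:
  magnesium alloy: σ_y = 232.0 MPa, ρ = 1780 kg/m³
  alumina ceramic: σ_y = 376.0 MPa, ρ = 3909 kg/m³
  magnesium alloy: M = 8.56×10⁻³
  alumina ceramic: M = 4.96×10⁻³
Highest index: magnesium alloy.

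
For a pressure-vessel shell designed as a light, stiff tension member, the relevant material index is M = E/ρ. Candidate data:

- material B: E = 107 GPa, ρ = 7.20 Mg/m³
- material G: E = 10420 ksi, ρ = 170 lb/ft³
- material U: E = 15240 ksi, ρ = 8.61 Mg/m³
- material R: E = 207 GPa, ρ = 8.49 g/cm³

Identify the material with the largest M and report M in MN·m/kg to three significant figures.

material G, M = 26.4 MN·m/kg

Normalizing units and computing the index:
  material B: E = 107.0 GPa, ρ = 7200 kg/m³
  material G: E = 71.84 GPa, ρ = 2723 kg/m³
  material U: E = 105.1 GPa, ρ = 8610 kg/m³
  material R: E = 207.0 GPa, ρ = 8490 kg/m³
  material G: M = 26.4 MN·m/kg
  material R: M = 24.4 MN·m/kg
  material B: M = 14.9 MN·m/kg
  material U: M = 12.2 MN·m/kg
Material G has the largest M.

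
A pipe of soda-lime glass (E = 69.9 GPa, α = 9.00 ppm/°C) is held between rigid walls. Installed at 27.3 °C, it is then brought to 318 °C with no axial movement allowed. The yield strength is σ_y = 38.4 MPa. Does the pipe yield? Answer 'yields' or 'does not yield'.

yields

ΔT = 290.7 K. Constrained thermal stress σ = E·α·ΔT = 69.90×10³ MPa × 9.00×10⁻⁶ × 290.7 = 183 MPa (compressive).
Compare to σ_y = 38.4 MPa: σ ≥ σ_y, so it yields.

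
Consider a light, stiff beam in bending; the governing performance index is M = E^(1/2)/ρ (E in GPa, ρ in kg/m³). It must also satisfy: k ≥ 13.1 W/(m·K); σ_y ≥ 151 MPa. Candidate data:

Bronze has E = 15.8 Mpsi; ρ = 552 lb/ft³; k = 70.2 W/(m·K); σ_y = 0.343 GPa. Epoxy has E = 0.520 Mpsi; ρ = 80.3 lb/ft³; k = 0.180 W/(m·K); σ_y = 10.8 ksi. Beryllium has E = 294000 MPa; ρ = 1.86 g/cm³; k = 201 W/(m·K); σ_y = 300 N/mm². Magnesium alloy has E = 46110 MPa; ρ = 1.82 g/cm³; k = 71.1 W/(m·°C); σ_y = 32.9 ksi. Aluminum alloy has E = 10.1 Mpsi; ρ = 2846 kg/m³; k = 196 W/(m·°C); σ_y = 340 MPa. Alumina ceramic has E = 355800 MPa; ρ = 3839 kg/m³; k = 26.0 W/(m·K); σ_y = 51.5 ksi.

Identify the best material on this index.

beryllium

Screen on constraints: k ≥ 13.1 W/(m·K); σ_y ≥ 151 MPa. Survivors: bronze, beryllium, magnesium alloy, aluminum alloy, alumina ceramic.
Putting every candidate on a common basis:
  bronze: E = 108.9 GPa, ρ = 8842 kg/m³
  beryllium: E = 294.0 GPa, ρ = 1860 kg/m³
  magnesium alloy: E = 46.11 GPa, ρ = 1820 kg/m³
  aluminum alloy: E = 69.64 GPa, ρ = 2846 kg/m³
  alumina ceramic: E = 355.8 GPa, ρ = 3839 kg/m³
  beryllium: M = 9.22×10⁻³
  alumina ceramic: M = 4.91×10⁻³
  magnesium alloy: M = 3.73×10⁻³
  aluminum alloy: M = 2.93×10⁻³
  bronze: M = 1.18×10⁻³
Highest index: beryllium.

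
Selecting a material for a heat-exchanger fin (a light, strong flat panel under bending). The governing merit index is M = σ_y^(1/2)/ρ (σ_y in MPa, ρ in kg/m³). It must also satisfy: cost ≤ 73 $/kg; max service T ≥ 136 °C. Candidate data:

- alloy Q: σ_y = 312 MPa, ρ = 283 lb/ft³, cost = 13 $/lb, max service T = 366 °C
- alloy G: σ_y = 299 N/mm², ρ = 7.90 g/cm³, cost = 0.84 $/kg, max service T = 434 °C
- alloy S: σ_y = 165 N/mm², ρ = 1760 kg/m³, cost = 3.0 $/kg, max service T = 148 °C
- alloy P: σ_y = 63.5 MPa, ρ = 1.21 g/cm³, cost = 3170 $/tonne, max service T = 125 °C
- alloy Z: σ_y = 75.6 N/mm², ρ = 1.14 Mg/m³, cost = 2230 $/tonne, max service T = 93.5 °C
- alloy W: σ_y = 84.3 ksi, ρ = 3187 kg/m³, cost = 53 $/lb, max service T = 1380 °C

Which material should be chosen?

Screen on constraints: cost ≤ 73 $/kg; max service T ≥ 136 °C. Survivors: alloy Q, alloy G, alloy S.
Putting every candidate on a common basis:
  alloy Q: σ_y = 312.0 MPa, ρ = 4533 kg/m³
  alloy G: σ_y = 299.0 MPa, ρ = 7900 kg/m³
  alloy S: σ_y = 165.0 MPa, ρ = 1760 kg/m³
  alloy S: M = 7.30×10⁻³
  alloy Q: M = 3.90×10⁻³
  alloy G: M = 2.19×10⁻³
Highest index: alloy S.

alloy S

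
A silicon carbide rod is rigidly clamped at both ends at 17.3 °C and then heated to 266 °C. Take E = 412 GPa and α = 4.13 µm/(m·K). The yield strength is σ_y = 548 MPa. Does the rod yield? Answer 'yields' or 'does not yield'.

does not yield

ΔT = 248.7 K. Constrained thermal stress σ = E·α·ΔT = 412.0×10³ MPa × 4.13×10⁻⁶ × 248.7 = 423 MPa (compressive).
Compare to σ_y = 548 MPa: σ < σ_y, so it does not yield.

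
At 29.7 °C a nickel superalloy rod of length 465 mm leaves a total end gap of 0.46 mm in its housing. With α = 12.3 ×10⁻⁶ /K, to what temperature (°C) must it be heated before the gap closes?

110 °C

α·L₀·ΔT = 0.46 mm ⇒ ΔT = 0.46 / (12.3×10⁻⁶ × 465.0) = 80.43 K.
T = 29.7 + 80.43 = 110.1 °C.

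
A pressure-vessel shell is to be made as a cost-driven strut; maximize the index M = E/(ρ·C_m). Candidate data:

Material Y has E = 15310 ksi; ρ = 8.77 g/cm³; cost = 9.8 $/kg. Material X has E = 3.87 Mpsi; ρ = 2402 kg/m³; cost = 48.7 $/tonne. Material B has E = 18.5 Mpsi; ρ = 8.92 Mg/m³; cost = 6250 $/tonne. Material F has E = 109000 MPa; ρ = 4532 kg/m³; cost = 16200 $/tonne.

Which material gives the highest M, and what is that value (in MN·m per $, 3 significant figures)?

material X, M = 228 MN·m per $

Convert each candidate to consistent units, then evaluate M:
  material Y: E = 105.6 GPa, ρ = 8770 kg/m³, cost = 9.800 $/kg
  material X: E = 26.68 GPa, ρ = 2402 kg/m³, cost = 0.04870 $/kg
  material B: E = 127.6 GPa, ρ = 8920 kg/m³, cost = 6.250 $/kg
  material F: E = 109.0 GPa, ρ = 4532 kg/m³, cost = 16.20 $/kg
  material X: M = 228 MN·m per $
  material B: M = 2.29 MN·m per $
  material F: M = 1.48 MN·m per $
  material Y: M = 1.23 MN·m per $
Material X has the largest M.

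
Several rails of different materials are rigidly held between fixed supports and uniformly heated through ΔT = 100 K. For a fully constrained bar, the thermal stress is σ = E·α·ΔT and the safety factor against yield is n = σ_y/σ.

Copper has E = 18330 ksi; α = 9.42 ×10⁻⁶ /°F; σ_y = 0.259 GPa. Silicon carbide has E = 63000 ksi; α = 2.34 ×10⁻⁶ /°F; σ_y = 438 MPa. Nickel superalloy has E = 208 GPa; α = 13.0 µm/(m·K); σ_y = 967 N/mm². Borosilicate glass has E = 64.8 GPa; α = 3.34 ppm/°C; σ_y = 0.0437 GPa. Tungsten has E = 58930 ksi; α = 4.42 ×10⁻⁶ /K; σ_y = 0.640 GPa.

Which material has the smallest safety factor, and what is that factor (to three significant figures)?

In consistent units (E in GPa, α in ×10⁻⁶/K, σ_y in MPa):
  copper: E = 126.4, α = 17.0, σ_y = 259.0 → σ = 214 MPa, n = 1.21
  silicon carbide: E = 434.4, α = 4.21, σ_y = 438.0 → σ = 183 MPa, n = 2.39
  nickel superalloy: E = 208.0, α = 13.0, σ_y = 967.0 → σ = 270 MPa, n = 3.58
  borosilicate glass: E = 64.80, α = 3.34, σ_y = 43.70 → σ = 21.6 MPa, n = 2.02
  tungsten: E = 406.3, α = 4.42, σ_y = 640.0 → σ = 180 MPa, n = 3.56
The minimum is copper at n = 1.21.

copper, n = 1.21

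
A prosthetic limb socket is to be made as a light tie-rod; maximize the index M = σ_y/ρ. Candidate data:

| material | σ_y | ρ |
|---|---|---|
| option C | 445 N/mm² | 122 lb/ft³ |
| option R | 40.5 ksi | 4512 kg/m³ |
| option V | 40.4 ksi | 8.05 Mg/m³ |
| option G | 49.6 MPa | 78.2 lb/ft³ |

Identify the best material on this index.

option C

Putting every candidate on a common basis:
  option C: σ_y = 445.0 MPa, ρ = 1954 kg/m³
  option R: σ_y = 279.2 MPa, ρ = 4512 kg/m³
  option V: σ_y = 278.5 MPa, ρ = 8050 kg/m³
  option G: σ_y = 49.60 MPa, ρ = 1253 kg/m³
  option C: M = 228 kN·m/kg
  option R: M = 61.9 kN·m/kg
  option G: M = 39.6 kN·m/kg
  option V: M = 34.6 kN·m/kg
Option C has the largest M.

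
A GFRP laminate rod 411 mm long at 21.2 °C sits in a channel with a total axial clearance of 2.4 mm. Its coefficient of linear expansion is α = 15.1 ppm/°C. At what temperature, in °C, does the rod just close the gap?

408 °C

α·L₀·ΔT = 2.4 mm ⇒ ΔT = 2.4 / (15.1×10⁻⁶ × 411.0) = 386.7 K.
T = 21.2 + 386.7 = 407.9 °C.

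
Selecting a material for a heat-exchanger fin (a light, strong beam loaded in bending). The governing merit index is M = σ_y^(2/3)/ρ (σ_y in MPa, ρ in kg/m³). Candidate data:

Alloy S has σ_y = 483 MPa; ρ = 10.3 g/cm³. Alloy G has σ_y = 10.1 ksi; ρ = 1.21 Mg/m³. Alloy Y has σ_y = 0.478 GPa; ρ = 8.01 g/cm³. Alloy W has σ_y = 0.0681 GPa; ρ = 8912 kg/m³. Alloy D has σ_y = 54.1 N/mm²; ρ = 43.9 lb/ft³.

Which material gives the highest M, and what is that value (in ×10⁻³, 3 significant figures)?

alloy D, M = 20.3×10⁻³

Putting every candidate on a common basis:
  alloy S: σ_y = 483.0 MPa, ρ = 10300 kg/m³
  alloy G: σ_y = 69.64 MPa, ρ = 1210 kg/m³
  alloy Y: σ_y = 478.0 MPa, ρ = 8010 kg/m³
  alloy W: σ_y = 68.10 MPa, ρ = 8912 kg/m³
  alloy D: σ_y = 54.10 MPa, ρ = 703.2 kg/m³
  alloy D: M = 20.3×10⁻³
  alloy G: M = 14.0×10⁻³
  alloy Y: M = 7.63×10⁻³
  alloy S: M = 5.98×10⁻³
  alloy W: M = 1.87×10⁻³
Alloy D ranks first.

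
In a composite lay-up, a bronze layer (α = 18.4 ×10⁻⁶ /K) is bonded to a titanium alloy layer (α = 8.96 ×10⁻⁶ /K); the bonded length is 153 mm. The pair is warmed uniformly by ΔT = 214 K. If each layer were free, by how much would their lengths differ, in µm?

Δα = |18.4 − 8.96|×10⁻⁶/K = 9.44×10⁻⁶/K.
ΔL_mismatch = Δα·L·ΔT = 9.44×10⁻⁶ × 153.0 mm × 214.0 K = 309 µm.

309 µm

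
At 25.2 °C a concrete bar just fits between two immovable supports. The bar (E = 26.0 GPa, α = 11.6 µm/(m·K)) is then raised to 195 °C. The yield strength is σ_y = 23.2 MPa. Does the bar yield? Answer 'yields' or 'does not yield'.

ΔT = 169.8 K. Constrained thermal stress σ = E·α·ΔT = 26.00×10³ MPa × 11.6×10⁻⁶ × 169.8 = 51.2 MPa (compressive).
Compare to σ_y = 23.2 MPa: σ ≥ σ_y, so it yields.

yields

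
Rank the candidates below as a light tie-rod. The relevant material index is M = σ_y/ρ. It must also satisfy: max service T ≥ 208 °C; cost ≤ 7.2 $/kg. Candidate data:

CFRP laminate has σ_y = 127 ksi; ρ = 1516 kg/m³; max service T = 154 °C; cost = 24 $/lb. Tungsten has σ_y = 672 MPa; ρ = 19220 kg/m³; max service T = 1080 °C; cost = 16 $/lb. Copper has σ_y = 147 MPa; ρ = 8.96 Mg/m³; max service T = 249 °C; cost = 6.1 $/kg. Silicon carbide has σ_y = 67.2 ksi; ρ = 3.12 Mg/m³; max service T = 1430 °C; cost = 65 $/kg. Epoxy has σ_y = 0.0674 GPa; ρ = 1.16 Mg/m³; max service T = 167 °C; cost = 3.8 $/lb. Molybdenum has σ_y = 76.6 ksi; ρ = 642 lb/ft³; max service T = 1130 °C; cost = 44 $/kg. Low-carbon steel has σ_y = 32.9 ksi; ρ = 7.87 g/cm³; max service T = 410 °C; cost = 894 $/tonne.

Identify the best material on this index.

low-carbon steel

Screen on constraints: max service T ≥ 208 °C; cost ≤ 7.2 $/kg. Survivors: copper, low-carbon steel.
Putting every candidate on a common basis:
  copper: σ_y = 147.0 MPa, ρ = 8960 kg/m³
  low-carbon steel: σ_y = 226.8 MPa, ρ = 7870 kg/m³
  low-carbon steel: M = 28.8 kN·m/kg
  copper: M = 16.4 kN·m/kg
Low-carbon steel ranks first.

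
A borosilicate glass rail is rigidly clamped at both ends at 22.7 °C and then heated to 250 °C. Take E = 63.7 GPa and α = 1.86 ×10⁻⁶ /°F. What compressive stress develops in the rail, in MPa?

48.5 MPa

α = 1.86×10⁻⁶/°F × 9/5 = 3.35×10⁻⁶/K.
ΔT = 227.3 K. Constrained thermal stress σ = E·α·ΔT = 63.70×10³ MPa × 3.35×10⁻⁶ × 227.3 = 48.5 MPa (compressive).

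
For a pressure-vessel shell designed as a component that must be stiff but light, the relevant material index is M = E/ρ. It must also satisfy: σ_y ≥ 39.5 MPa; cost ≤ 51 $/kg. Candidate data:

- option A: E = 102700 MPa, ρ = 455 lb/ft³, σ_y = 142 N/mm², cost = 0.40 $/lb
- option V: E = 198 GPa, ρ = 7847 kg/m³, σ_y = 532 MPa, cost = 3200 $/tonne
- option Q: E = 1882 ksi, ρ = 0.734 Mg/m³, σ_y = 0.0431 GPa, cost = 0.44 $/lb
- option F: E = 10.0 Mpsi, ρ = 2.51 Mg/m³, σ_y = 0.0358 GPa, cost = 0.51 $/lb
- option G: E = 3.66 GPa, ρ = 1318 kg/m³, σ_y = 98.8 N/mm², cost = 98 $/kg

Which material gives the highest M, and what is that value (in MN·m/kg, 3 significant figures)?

Screen on constraints: σ_y ≥ 39.5 MPa; cost ≤ 51 $/kg. Survivors: option A, option V, option Q.
Convert each candidate to consistent units, then evaluate M:
  option A: E = 102.7 GPa, ρ = 7288 kg/m³
  option V: E = 198.0 GPa, ρ = 7847 kg/m³
  option Q: E = 12.98 GPa, ρ = 734.0 kg/m³
  option V: M = 25.2 MN·m/kg
  option Q: M = 17.7 MN·m/kg
  option A: M = 14.1 MN·m/kg
Option V ranks first.

option V, M = 25.2 MN·m/kg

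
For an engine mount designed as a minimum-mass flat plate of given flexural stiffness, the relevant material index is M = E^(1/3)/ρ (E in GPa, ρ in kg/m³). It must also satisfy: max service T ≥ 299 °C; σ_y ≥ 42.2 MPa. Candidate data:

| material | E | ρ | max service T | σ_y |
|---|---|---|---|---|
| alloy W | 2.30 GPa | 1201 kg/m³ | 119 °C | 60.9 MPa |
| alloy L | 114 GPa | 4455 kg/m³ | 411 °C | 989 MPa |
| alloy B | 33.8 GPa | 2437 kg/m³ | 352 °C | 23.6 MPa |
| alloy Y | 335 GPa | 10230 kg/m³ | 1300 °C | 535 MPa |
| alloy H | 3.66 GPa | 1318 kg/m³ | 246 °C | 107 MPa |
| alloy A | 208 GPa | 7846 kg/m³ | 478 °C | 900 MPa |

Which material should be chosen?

alloy L

Screen on constraints: max service T ≥ 299 °C; σ_y ≥ 42.2 MPa. Survivors: alloy L, alloy Y, alloy A.
Per-candidate index values:
  alloy L: M = 1.09×10⁻³
  alloy A: M = 0.755×10⁻³
  alloy Y: M = 0.679×10⁻³
Alloy L ranks first.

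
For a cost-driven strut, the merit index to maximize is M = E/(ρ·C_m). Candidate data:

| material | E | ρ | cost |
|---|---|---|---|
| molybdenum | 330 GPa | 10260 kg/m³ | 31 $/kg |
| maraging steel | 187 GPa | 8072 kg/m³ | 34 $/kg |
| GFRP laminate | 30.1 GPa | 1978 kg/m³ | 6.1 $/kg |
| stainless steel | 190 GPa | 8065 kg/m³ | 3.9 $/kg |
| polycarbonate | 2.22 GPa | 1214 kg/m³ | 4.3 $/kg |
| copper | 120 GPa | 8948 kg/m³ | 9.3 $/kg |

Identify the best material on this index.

stainless steel

Per-candidate index values:
  stainless steel: M = 6.04 MN·m per $
  GFRP laminate: M = 2.49 MN·m per $
  copper: M = 1.44 MN·m per $
  molybdenum: M = 1.04 MN·m per $
  maraging steel: M = 0.681 MN·m per $
  polycarbonate: M = 0.425 MN·m per $
Stainless steel has the largest M.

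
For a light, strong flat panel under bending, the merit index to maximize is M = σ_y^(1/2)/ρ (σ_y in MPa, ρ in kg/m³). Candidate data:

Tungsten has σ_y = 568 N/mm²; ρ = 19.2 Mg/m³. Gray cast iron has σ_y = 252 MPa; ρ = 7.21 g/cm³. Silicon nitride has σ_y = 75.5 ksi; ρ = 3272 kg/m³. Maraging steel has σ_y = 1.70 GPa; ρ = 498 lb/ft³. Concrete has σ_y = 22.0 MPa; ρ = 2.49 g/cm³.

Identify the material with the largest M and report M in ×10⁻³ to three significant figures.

Convert each candidate to consistent units, then evaluate M:
  tungsten: σ_y = 568.0 MPa, ρ = 19200 kg/m³
  gray cast iron: σ_y = 252.0 MPa, ρ = 7210 kg/m³
  silicon nitride: σ_y = 520.6 MPa, ρ = 3272 kg/m³
  maraging steel: σ_y = 1700 MPa, ρ = 7977 kg/m³
  concrete: σ_y = 22.00 MPa, ρ = 2490 kg/m³
  silicon nitride: M = 6.97×10⁻³
  maraging steel: M = 5.17×10⁻³
  gray cast iron: M = 2.20×10⁻³
  concrete: M = 1.88×10⁻³
  tungsten: M = 1.24×10⁻³
Silicon nitride has the largest M.

silicon nitride, M = 6.97×10⁻³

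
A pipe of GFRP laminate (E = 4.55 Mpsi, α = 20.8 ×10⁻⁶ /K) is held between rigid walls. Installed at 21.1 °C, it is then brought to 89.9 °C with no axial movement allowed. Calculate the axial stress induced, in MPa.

E = 4.55 Mpsi = 31.37 GPa.
ΔT = 68.80 K. Constrained thermal stress σ = E·α·ΔT = 31.37×10³ MPa × 20.8×10⁻⁶ × 68.80 = 44.9 MPa (compressive).

44.9 MPa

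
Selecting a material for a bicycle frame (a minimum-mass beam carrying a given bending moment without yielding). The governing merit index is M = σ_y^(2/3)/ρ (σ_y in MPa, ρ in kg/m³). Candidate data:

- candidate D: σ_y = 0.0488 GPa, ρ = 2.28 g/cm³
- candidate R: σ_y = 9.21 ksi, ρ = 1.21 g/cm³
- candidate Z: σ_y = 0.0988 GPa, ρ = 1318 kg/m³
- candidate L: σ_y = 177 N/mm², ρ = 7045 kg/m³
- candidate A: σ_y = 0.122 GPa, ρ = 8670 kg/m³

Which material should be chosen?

candidate Z

Normalizing units and computing the index:
  candidate D: σ_y = 48.80 MPa, ρ = 2280 kg/m³
  candidate R: σ_y = 63.50 MPa, ρ = 1210 kg/m³
  candidate Z: σ_y = 98.80 MPa, ρ = 1318 kg/m³
  candidate L: σ_y = 177.0 MPa, ρ = 7045 kg/m³
  candidate A: σ_y = 122.0 MPa, ρ = 8670 kg/m³
  candidate Z: M = 16.2×10⁻³
  candidate R: M = 13.2×10⁻³
  candidate D: M = 5.86×10⁻³
  candidate L: M = 4.47×10⁻³
  candidate A: M = 2.84×10⁻³
The maximum is for candidate Z.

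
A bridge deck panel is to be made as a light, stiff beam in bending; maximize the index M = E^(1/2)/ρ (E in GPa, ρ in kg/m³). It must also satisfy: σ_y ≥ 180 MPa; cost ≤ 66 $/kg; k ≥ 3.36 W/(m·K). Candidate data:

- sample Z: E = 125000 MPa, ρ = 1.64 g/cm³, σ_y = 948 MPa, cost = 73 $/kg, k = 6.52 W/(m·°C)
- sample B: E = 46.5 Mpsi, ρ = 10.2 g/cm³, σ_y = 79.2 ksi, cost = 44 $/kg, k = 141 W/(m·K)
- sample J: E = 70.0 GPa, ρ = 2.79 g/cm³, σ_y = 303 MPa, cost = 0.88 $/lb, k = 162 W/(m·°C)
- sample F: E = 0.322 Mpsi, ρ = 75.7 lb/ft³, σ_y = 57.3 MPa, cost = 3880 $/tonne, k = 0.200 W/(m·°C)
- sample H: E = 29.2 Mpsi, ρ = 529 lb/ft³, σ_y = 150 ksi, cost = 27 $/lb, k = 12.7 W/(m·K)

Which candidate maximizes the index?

Screen on constraints: σ_y ≥ 180 MPa; cost ≤ 66 $/kg; k ≥ 3.36 W/(m·K). Survivors: sample B, sample J, sample H.
Putting every candidate on a common basis:
  sample B: E = 320.6 GPa, ρ = 10200 kg/m³
  sample J: E = 70.00 GPa, ρ = 2790 kg/m³
  sample H: E = 201.3 GPa, ρ = 8474 kg/m³
  sample J: M = 3.00×10⁻³
  sample B: M = 1.76×10⁻³
  sample H: M = 1.67×10⁻³
Sample J ranks first.

sample J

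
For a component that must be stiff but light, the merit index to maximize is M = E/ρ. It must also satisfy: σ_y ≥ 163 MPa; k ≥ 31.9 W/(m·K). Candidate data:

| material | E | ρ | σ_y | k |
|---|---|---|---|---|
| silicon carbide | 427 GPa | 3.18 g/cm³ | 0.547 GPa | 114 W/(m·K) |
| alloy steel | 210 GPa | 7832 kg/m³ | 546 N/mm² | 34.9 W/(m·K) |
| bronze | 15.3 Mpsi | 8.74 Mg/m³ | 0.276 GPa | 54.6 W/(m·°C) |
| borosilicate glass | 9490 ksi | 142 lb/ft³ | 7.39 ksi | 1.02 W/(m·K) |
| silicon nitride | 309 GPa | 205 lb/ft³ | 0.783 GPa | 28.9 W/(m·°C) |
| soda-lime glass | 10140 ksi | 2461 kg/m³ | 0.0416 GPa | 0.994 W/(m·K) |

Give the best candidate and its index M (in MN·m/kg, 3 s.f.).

silicon carbide, M = 134 MN·m/kg

Screen on constraints: σ_y ≥ 163 MPa; k ≥ 31.9 W/(m·K). Survivors: silicon carbide, alloy steel, bronze.
After converting to SI:
  silicon carbide: E = 427.0 GPa, ρ = 3180 kg/m³
  alloy steel: E = 210.0 GPa, ρ = 7832 kg/m³
  bronze: E = 105.5 GPa, ρ = 8740 kg/m³
  silicon carbide: M = 134 MN·m/kg
  alloy steel: M = 26.8 MN·m/kg
  bronze: M = 12.1 MN·m/kg
Silicon carbide has the largest M.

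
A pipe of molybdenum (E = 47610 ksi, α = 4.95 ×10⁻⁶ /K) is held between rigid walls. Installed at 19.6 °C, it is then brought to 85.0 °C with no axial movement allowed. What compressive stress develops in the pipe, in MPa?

106 MPa

E = 47610 ksi = 328.3 GPa.
ΔT = 65.40 K. Constrained thermal stress σ = E·α·ΔT = 328.3×10³ MPa × 4.95×10⁻⁶ × 65.40 = 106 MPa (compressive).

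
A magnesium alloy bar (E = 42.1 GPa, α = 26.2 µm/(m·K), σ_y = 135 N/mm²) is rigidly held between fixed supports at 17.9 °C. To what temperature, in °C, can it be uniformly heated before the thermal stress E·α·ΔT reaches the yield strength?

140 °C

σ_y = 135 N/mm² = 135.0 MPa.
E·α·ΔT = 135.0 MPa ⇒ ΔT = 135.0 / (42.10×10³ × 26.2×10⁻⁶) = 122.4 K.
T = 17.9 + 122.4 = 140.3 °C.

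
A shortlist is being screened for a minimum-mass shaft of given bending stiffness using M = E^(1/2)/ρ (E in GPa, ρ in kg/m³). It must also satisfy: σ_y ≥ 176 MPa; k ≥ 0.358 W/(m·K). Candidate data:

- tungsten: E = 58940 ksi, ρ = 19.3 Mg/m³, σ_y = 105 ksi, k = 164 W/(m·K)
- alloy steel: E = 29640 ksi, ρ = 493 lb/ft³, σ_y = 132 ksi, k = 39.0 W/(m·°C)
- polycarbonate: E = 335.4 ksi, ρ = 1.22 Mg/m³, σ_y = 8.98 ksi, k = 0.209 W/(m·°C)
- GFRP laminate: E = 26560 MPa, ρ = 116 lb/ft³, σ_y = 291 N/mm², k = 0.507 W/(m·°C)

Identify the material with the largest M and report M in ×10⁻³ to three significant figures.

Screen on constraints: σ_y ≥ 176 MPa; k ≥ 0.358 W/(m·K). Survivors: tungsten, alloy steel, GFRP laminate.
Putting every candidate on a common basis:
  tungsten: E = 406.4 GPa, ρ = 19300 kg/m³
  alloy steel: E = 204.4 GPa, ρ = 7897 kg/m³
  GFRP laminate: E = 26.56 GPa, ρ = 1858 kg/m³
  GFRP laminate: M = 2.77×10⁻³
  alloy steel: M = 1.81×10⁻³
  tungsten: M = 1.04×10⁻³
The maximum is for GFRP laminate.

GFRP laminate, M = 2.77×10⁻³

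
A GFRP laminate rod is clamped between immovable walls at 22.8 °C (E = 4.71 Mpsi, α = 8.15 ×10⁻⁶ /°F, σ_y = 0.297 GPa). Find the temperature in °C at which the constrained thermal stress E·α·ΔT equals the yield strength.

646 °C

E = 4.71 Mpsi = 32.47 GPa.
α = 8.15×10⁻⁶/°F × 9/5 = 14.7×10⁻⁶/K.
σ_y = 0.297 GPa = 297.0 MPa.
E·α·ΔT = 297.0 MPa ⇒ ΔT = 297.0 / (32.47×10³ × 14.7×10⁻⁶) = 623.4 K.
T = 22.8 + 623.4 = 646.2 °C.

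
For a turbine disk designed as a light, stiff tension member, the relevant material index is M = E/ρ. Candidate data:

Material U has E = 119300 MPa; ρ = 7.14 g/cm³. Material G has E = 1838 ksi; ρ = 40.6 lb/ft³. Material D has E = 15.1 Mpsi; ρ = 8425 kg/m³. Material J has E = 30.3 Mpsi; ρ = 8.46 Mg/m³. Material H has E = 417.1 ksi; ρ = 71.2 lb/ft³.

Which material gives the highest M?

material J

Convert each candidate to consistent units, then evaluate M:
  material U: E = 119.3 GPa, ρ = 7140 kg/m³
  material G: E = 12.67 GPa, ρ = 650.3 kg/m³
  material D: E = 104.1 GPa, ρ = 8425 kg/m³
  material J: E = 208.9 GPa, ρ = 8460 kg/m³
  material H: E = 2.876 GPa, ρ = 1141 kg/m³
  material J: M = 24.7 MN·m/kg
  material G: M = 19.5 MN·m/kg
  material U: M = 16.7 MN·m/kg
  material D: M = 12.4 MN·m/kg
  material H: M = 2.52 MN·m/kg
Highest index: material J.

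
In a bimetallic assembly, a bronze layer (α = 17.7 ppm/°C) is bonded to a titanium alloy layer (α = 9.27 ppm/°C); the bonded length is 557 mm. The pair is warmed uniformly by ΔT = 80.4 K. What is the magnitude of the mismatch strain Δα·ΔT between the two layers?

6.78×10⁻⁴

Δα = |17.7 − 9.27|×10⁻⁶/K = 8.43×10⁻⁶/K.
Mismatch strain = Δα·ΔT = 8.43×10⁻⁶ × 80.4 = 6.78×10⁻⁴.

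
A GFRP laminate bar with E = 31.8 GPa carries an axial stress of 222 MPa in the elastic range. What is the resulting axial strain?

ε = σ/E = 222 / 31800 = 6.98×10⁻³.

6.98×10⁻³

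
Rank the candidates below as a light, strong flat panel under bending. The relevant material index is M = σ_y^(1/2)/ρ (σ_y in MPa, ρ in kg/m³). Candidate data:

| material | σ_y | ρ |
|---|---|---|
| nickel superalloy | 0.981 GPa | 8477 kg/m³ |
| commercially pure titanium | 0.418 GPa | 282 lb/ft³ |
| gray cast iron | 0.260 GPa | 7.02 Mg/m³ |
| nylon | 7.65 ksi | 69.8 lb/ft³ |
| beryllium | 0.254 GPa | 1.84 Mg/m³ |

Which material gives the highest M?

Putting every candidate on a common basis:
  nickel superalloy: σ_y = 981.0 MPa, ρ = 8477 kg/m³
  commercially pure titanium: σ_y = 418.0 MPa, ρ = 4517 kg/m³
  gray cast iron: σ_y = 260.0 MPa, ρ = 7020 kg/m³
  nylon: σ_y = 52.74 MPa, ρ = 1118 kg/m³
  beryllium: σ_y = 254.0 MPa, ρ = 1840 kg/m³
  beryllium: M = 8.66×10⁻³
  nylon: M = 6.50×10⁻³
  commercially pure titanium: M = 4.53×10⁻³
  nickel superalloy: M = 3.69×10⁻³
  gray cast iron: M = 2.30×10⁻³
The maximum is for beryllium.

beryllium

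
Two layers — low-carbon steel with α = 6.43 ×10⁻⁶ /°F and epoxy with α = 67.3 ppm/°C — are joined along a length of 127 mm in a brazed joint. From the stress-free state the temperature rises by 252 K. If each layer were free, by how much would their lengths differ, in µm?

1780 µm

low-carbon steel: α = 6.43×10⁻⁶/°F × 9/5 = 11.6×10⁻⁶/K.
Δα = |11.6 − 67.3|×10⁻⁶/K = 55.7×10⁻⁶/K.
ΔL_mismatch = Δα·L·ΔT = 55.7×10⁻⁶ × 127.0 mm × 252.0 K = 1780 µm.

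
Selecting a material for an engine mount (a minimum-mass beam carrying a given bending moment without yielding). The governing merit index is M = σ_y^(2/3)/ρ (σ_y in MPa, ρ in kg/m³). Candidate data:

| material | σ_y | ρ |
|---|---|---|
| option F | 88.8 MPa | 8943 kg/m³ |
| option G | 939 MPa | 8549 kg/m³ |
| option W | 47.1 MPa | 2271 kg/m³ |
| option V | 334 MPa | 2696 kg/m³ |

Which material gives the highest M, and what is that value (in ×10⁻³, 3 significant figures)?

option V, M = 17.9×10⁻³

Evaluate M for each candidate:
  option V: M = 17.9×10⁻³
  option G: M = 11.2×10⁻³
  option W: M = 5.74×10⁻³
  option F: M = 2.23×10⁻³
The maximum is for option V.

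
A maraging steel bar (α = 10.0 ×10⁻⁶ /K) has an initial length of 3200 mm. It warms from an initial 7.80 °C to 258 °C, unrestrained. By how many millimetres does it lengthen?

ΔT = 258 − 7.80 = 250.2 K.
ΔL = α·L₀·ΔT = 10.0×10⁻⁶ × 3200 mm × 250.2 K = 8.01 mm.

8.01 mm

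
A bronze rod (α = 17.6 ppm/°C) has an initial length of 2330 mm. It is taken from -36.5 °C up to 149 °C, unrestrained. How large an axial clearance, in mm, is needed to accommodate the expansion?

7.61 mm

ΔT = 149 − (-36.5) = 185.5 K.
ΔL = α·L₀·ΔT = 17.6×10⁻⁶ × 2330 mm × 185.5 K = 7.61 mm.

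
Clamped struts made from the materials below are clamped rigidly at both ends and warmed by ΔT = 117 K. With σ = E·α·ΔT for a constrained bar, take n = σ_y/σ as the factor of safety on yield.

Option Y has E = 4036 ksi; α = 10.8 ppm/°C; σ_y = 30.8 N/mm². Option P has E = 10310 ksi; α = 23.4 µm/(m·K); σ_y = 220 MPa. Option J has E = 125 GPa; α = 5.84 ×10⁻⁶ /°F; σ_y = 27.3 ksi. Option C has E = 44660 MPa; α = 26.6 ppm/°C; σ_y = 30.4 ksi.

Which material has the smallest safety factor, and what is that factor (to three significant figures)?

option Y, n = 0.876

With everything in SI (GPa, ×10⁻⁶/K, MPa):
  option Y: E = 27.83, α = 10.8, σ_y = 30.80 → σ = 35.2 MPa, n = 0.876
  option P: E = 71.08, α = 23.4, σ_y = 220.0 → σ = 195 MPa, n = 1.13
  option J: E = 125.0, α = 10.5, σ_y = 188.2 → σ = 154 MPa, n = 1.22
  option C: E = 44.66, α = 26.6, σ_y = 209.6 → σ = 139 MPa, n = 1.51
Option Y has the lowest safety factor, n = 0.876.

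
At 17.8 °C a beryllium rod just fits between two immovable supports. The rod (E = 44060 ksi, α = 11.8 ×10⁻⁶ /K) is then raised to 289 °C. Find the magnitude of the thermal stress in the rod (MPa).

972 MPa

E = 44060 ksi = 303.8 GPa.
ΔT = 271.2 K. Constrained thermal stress σ = E·α·ΔT = 303.8×10³ MPa × 11.8×10⁻⁶ × 271.2 = 972 MPa (compressive).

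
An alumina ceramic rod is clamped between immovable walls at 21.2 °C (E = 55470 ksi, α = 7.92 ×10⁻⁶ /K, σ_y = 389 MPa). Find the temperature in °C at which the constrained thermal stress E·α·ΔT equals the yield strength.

150 °C

E = 55470 ksi = 382.5 GPa.
E·α·ΔT = 389.0 MPa ⇒ ΔT = 389.0 / (382.5×10³ × 7.92×10⁻⁶) = 128.4 K.
T = 21.2 + 128.4 = 149.6 °C.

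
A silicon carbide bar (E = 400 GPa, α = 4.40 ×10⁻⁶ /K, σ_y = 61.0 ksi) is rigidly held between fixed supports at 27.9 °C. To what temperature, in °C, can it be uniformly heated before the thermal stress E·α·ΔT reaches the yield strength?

267 °C

σ_y = 61.0 ksi = 420.6 MPa.
E·α·ΔT = 420.6 MPa ⇒ ΔT = 420.6 / (400.0×10³ × 4.40×10⁻⁶) = 239.0 K.
T = 27.9 + 239.0 = 266.9 °C.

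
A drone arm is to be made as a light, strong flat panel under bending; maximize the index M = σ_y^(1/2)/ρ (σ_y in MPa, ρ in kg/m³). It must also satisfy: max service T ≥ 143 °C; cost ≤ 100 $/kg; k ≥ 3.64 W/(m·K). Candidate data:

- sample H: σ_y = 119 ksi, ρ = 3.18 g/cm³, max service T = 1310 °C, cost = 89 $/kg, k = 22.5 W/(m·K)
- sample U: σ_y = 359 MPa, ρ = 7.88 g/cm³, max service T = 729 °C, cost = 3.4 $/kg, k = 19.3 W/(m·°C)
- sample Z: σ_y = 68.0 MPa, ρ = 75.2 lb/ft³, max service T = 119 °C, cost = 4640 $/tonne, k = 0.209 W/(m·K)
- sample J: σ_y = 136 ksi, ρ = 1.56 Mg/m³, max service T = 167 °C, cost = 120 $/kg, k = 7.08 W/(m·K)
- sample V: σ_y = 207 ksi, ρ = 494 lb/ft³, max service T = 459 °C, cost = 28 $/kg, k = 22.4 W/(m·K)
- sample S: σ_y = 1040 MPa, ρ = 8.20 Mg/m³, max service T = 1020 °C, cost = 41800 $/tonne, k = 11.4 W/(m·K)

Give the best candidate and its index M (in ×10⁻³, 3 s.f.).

sample H, M = 9.01×10⁻³

Screen on constraints: max service T ≥ 143 °C; cost ≤ 100 $/kg; k ≥ 3.64 W/(m·K). Survivors: sample H, sample U, sample V, sample S.
After converting to SI:
  sample H: σ_y = 820.5 MPa, ρ = 3180 kg/m³
  sample U: σ_y = 359.0 MPa, ρ = 7880 kg/m³
  sample V: σ_y = 1427 MPa, ρ = 7913 kg/m³
  sample S: σ_y = 1040 MPa, ρ = 8200 kg/m³
  sample H: M = 9.01×10⁻³
  sample V: M = 4.77×10⁻³
  sample S: M = 3.93×10⁻³
  sample U: M = 2.40×10⁻³
The maximum is for sample H.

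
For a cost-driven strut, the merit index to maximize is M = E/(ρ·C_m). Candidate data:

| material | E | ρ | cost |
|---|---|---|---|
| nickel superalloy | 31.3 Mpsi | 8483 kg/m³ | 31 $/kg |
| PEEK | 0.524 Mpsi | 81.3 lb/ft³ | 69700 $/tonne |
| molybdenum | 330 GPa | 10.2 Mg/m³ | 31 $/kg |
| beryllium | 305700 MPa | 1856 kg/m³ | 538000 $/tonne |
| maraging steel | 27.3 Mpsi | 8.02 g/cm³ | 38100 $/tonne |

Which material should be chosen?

After converting to SI:
  nickel superalloy: E = 215.8 GPa, ρ = 8483 kg/m³, cost = 31.00 $/kg
  PEEK: E = 3.613 GPa, ρ = 1302 kg/m³, cost = 69.70 $/kg
  molybdenum: E = 330.0 GPa, ρ = 10200 kg/m³, cost = 31.00 $/kg
  beryllium: E = 305.7 GPa, ρ = 1856 kg/m³, cost = 538.0 $/kg
  maraging steel: E = 188.2 GPa, ρ = 8020 kg/m³, cost = 38.10 $/kg
  molybdenum: M = 1.04 MN·m per $
  nickel superalloy: M = 0.821 MN·m per $
  maraging steel: M = 0.616 MN·m per $
  beryllium: M = 0.306 MN·m per $
  PEEK: M = 0.0398 MN·m per $
The maximum is for molybdenum.

molybdenum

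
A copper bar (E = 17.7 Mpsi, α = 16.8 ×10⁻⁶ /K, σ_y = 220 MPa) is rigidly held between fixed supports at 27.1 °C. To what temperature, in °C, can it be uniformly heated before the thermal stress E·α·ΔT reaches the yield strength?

E = 17.7 Mpsi = 122.0 GPa.
E·α·ΔT = 220.0 MPa ⇒ ΔT = 220.0 / (122.0×10³ × 16.8×10⁻⁶) = 107.3 K.
T = 27.1 + 107.3 = 134.4 °C.

134 °C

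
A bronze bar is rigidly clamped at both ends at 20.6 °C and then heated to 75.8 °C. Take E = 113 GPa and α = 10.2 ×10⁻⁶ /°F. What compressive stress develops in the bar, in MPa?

115 MPa

α = 10.2×10⁻⁶/°F × 9/5 = 18.4×10⁻⁶/K.
ΔT = 55.20 K. Constrained thermal stress σ = E·α·ΔT = 113.0×10³ MPa × 18.4×10⁻⁶ × 55.20 = 115 MPa (compressive).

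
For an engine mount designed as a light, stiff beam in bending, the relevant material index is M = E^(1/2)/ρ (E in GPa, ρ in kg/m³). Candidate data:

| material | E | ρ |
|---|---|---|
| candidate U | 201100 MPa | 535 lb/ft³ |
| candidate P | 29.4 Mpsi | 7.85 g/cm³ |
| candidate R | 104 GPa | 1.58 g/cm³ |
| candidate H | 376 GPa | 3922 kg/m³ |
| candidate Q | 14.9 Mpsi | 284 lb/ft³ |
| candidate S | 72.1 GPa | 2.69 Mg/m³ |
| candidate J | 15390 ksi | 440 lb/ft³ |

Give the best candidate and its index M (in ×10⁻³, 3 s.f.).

After converting to SI:
  candidate U: E = 201.1 GPa, ρ = 8570 kg/m³
  candidate P: E = 202.7 GPa, ρ = 7850 kg/m³
  candidate R: E = 104.0 GPa, ρ = 1580 kg/m³
  candidate H: E = 376.0 GPa, ρ = 3922 kg/m³
  candidate Q: E = 102.7 GPa, ρ = 4549 kg/m³
  candidate S: E = 72.10 GPa, ρ = 2690 kg/m³
  candidate J: E = 106.1 GPa, ρ = 7048 kg/m³
  candidate R: M = 6.45×10⁻³
  candidate H: M = 4.94×10⁻³
  candidate S: M = 3.16×10⁻³
  candidate Q: M = 2.23×10⁻³
  candidate P: M = 1.81×10⁻³
  candidate U: M = 1.65×10⁻³
  candidate J: M = 1.46×10⁻³
The maximum is for candidate R.

candidate R, M = 6.45×10⁻³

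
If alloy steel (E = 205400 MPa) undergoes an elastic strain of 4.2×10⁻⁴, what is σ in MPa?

E = 205400 MPa = 205.4 GPa.
σ = E·ε = 205400 MPa × 4.2×10⁻⁴ = 86.3 MPa.

86.3 MPa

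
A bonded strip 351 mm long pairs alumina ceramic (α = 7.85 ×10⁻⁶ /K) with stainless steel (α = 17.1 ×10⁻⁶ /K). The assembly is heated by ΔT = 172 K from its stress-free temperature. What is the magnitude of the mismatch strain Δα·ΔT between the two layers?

1.59×10⁻³

Δα = |7.85 − 17.1|×10⁻⁶/K = 9.25×10⁻⁶/K.
Mismatch strain = Δα·ΔT = 9.25×10⁻⁶ × 172.0 = 1.59×10⁻³.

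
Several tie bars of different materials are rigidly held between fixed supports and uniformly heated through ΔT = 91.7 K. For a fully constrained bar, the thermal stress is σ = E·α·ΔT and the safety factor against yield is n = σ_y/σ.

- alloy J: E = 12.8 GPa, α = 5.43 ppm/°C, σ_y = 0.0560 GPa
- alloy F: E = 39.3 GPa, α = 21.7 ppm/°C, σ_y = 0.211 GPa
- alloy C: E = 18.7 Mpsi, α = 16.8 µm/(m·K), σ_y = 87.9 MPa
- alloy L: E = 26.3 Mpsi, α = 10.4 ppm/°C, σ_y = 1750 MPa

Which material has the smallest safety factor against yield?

Converting E to GPa, α to ×10⁻⁶/K, σ_y to MPa, then σ and n for each:
  alloy J: E = 12.80, α = 5.43, σ_y = 56.00 → σ = 6.37 MPa, n = 8.79
  alloy F: E = 39.30, α = 21.7, σ_y = 211.0 → σ = 78.2 MPa, n = 2.70
  alloy C: E = 128.9, α = 16.8, σ_y = 87.90 → σ = 199 MPa, n = 0.443
  alloy L: E = 181.3, α = 10.4, σ_y = 1750 → σ = 173 MPa, n = 10.1
Alloy C has the lowest safety factor, n = 0.443.

alloy C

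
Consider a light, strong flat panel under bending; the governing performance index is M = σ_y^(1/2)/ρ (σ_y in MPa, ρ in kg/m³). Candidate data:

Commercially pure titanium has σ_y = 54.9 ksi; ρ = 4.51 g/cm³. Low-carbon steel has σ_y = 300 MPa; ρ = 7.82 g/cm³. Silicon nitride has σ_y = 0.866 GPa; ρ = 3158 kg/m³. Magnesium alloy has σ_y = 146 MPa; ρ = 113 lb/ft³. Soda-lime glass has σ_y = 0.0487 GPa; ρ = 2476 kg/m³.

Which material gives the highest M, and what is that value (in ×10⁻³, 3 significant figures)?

silicon nitride, M = 9.32×10⁻³

Convert each candidate to consistent units, then evaluate M:
  commercially pure titanium: σ_y = 378.5 MPa, ρ = 4510 kg/m³
  low-carbon steel: σ_y = 300.0 MPa, ρ = 7820 kg/m³
  silicon nitride: σ_y = 866.0 MPa, ρ = 3158 kg/m³
  magnesium alloy: σ_y = 146.0 MPa, ρ = 1810 kg/m³
  soda-lime glass: σ_y = 48.70 MPa, ρ = 2476 kg/m³
  silicon nitride: M = 9.32×10⁻³
  magnesium alloy: M = 6.68×10⁻³
  commercially pure titanium: M = 4.31×10⁻³
  soda-lime glass: M = 2.82×10⁻³
  low-carbon steel: M = 2.21×10⁻³
Silicon nitride has the largest M.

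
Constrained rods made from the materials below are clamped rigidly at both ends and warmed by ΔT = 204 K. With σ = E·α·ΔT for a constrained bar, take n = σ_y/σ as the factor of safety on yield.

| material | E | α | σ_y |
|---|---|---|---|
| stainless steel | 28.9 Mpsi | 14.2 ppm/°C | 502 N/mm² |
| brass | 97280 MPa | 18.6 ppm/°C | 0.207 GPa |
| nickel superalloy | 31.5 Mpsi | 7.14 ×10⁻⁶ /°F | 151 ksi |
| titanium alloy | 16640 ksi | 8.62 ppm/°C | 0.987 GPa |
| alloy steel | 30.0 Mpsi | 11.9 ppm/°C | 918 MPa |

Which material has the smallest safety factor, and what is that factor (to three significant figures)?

With everything in SI (GPa, ×10⁻⁶/K, MPa):
  stainless steel: E = 199.3, α = 14.2, σ_y = 502.0 → σ = 577 MPa, n = 0.870
  brass: E = 97.28, α = 18.6, σ_y = 207.0 → σ = 369 MPa, n = 0.561
  nickel superalloy: E = 217.2, α = 12.9, σ_y = 1041 → σ = 569 MPa, n = 1.83
  titanium alloy: E = 114.7, α = 8.62, σ_y = 987.0 → σ = 202 MPa, n = 4.89
  alloy steel: E = 206.8, α = 11.9, σ_y = 918.0 → σ = 502 MPa, n = 1.83
The minimum is brass at n = 0.561.

brass, n = 0.561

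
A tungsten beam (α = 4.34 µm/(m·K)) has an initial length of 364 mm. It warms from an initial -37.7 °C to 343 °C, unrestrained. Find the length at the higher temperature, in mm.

364.60 mm

ΔT = 343 − (-37.7) = 380.7 K.
ΔL = α·L₀·ΔT = 4.34×10⁻⁶ × 364 mm × 380.7 K = 0.601 mm.
L = L₀ + ΔL = 364 + 0.601 = 364.60 mm.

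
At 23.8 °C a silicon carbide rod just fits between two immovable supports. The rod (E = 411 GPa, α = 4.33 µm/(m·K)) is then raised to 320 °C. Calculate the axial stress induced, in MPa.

ΔT = 296.2 K. Constrained thermal stress σ = E·α·ΔT = 411.0×10³ MPa × 4.33×10⁻⁶ × 296.2 = 527 MPa (compressive).

527 MPa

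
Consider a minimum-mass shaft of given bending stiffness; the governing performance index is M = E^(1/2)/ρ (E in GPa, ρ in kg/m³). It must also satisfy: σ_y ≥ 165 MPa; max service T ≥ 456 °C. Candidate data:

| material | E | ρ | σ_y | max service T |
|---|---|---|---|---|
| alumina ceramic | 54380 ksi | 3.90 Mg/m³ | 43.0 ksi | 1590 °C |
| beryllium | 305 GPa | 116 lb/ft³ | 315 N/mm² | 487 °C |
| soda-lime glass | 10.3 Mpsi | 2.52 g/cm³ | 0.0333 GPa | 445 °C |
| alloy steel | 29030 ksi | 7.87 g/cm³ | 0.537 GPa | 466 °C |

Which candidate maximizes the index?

beryllium

Screen on constraints: σ_y ≥ 165 MPa; max service T ≥ 456 °C. Survivors: alumina ceramic, beryllium, alloy steel.
Convert each candidate to consistent units, then evaluate M:
  alumina ceramic: E = 374.9 GPa, ρ = 3900 kg/m³
  beryllium: E = 305.0 GPa, ρ = 1858 kg/m³
  alloy steel: E = 200.2 GPa, ρ = 7870 kg/m³
  beryllium: M = 9.40×10⁻³
  alumina ceramic: M = 4.96×10⁻³
  alloy steel: M = 1.80×10⁻³
The maximum is for beryllium.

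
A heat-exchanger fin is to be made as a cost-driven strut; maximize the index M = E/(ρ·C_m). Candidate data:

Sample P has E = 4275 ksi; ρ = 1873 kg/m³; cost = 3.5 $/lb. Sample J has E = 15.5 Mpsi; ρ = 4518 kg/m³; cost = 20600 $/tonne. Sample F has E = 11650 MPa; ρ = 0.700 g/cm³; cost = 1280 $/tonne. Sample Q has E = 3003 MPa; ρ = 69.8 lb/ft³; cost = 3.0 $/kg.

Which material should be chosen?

sample F

Putting every candidate on a common basis:
  sample P: E = 29.48 GPa, ρ = 1873 kg/m³, cost = 7.716 $/kg
  sample J: E = 106.9 GPa, ρ = 4518 kg/m³, cost = 20.60 $/kg
  sample F: E = 11.65 GPa, ρ = 700.0 kg/m³, cost = 1.280 $/kg
  sample Q: E = 3.003 GPa, ρ = 1118 kg/m³, cost = 3.000 $/kg
  sample F: M = 13.0 MN·m per $
  sample P: M = 2.04 MN·m per $
  sample J: M = 1.15 MN·m per $
  sample Q: M = 0.895 MN·m per $
The maximum is for sample F.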